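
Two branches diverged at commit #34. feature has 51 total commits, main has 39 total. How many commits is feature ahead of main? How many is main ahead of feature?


Common ancestor: commit #34
feature commits after divergence: 51 - 34 = 17
main commits after divergence: 39 - 34 = 5
feature is 17 commits ahead of main
main is 5 commits ahead of feature

feature ahead: 17, main ahead: 5


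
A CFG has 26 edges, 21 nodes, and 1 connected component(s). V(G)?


Formula: V(G) = E - N + 2P
V(G) = 26 - 21 + 2*1
V(G) = 5 + 2
V(G) = 7

7


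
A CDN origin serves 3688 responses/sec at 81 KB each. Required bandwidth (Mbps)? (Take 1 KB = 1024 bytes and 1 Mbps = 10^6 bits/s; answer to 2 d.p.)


Formula: Mbps = payload_bytes * RPS * 8 / 1e6
Payload per request = 81 KB = 81 * 1024 = 82944 bytes
Total bytes/sec = 82944 * 3688 = 305897472
Total bits/sec = 305897472 * 8 = 2447179776
Mbps = 2447179776 / 1e6 = 2447.18

2447.18 Mbps


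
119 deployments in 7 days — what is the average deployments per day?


Formula: deployments per day = releases / days
= 119 / 7
= 17.0 deploys/day
(equivalently, 119.0 deploys/week)

17.0 deploys/day


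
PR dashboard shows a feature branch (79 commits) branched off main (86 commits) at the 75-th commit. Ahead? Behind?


Common ancestor: commit #75
feature commits after divergence: 79 - 75 = 4
main commits after divergence: 86 - 75 = 11
feature is 4 commits ahead of main
main is 11 commits ahead of feature

feature ahead: 4, main ahead: 11


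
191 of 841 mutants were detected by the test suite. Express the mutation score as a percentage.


Mutation score = killed / total * 100
Mutation score = 191 / 841 * 100
Mutation score = 22.71%

22.71%


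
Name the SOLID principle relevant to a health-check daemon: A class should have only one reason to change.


This describes the Single Responsibility Principle (SRP)

Single Responsibility Principle (SRP)


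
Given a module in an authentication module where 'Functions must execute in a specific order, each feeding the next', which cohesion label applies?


Reasoning: Output of one is input to next
Type: Sequential cohesion

Sequential cohesion


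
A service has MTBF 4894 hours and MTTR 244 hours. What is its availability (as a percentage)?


Availability = MTBF / (MTBF + MTTR)
Availability = 4894 / (4894 + 244)
Availability = 4894 / 5138
Availability = 95.2511%

95.2511%


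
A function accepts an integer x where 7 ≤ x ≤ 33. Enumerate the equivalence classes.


Valid range: [7, 33]
Class 1: x < 7 — invalid
Class 2: 7 ≤ x ≤ 33 — valid
Class 3: x > 33 — invalid
Total equivalence classes: 3

3 equivalence classes


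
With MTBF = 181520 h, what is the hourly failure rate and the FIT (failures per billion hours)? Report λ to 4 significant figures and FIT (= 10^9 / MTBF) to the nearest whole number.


Formula: λ = 1 / MTBF; FIT = λ × 1e9 = 1e9 / MTBF
λ = 1 / 181520 ≈ 5.509e-06 failures/hour
FIT = 1e9 / 181520 ≈ 5509 failures per 1e9 hours (nearest whole number)

λ = 5.509e-06 /h, FIT = 5509


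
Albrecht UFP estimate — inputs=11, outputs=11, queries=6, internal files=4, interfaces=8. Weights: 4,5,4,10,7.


UFP = EI*4 + EO*5 + EQ*4 + ILF*10 + EIF*7
UFP = 11*4 + 11*5 + 6*4 + 4*10 + 8*7
UFP = 44 + 55 + 24 + 40 + 56
UFP = 219

219


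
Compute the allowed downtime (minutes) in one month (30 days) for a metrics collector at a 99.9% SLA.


Formula: allowed downtime = period * (100 - SLA) / 100
Period (month (30 days)) = 43200 minutes
Unavailability fraction = (100 - 99.9) / 100
Allowed downtime = 43200 * (100 - 99.9) / 100
Allowed downtime = 43.2 minutes

43.2 minutes


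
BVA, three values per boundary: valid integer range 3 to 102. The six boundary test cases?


Range: [3, 102]
Boundaries: just below min, min, min+1, max-1, max, just above max
Values: [2, 3, 4, 101, 102, 103]

[2, 3, 4, 101, 102, 103]


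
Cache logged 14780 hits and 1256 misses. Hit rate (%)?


Formula: hit rate = hits / (hits + misses) * 100
hit rate = 14780 / (14780 + 1256) * 100
hit rate = 14780 / 16036 * 100
hit rate = 92.17%

92.17%


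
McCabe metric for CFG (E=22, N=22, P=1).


Formula: V(G) = E - N + 2P
V(G) = 22 - 22 + 2*1
V(G) = 0 + 2
V(G) = 2

2


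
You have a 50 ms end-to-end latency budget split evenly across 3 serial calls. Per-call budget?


Formula: per_stage = total_budget / stages
per_stage = 50 / 3
per_stage = 16.67 ms

16.67 ms


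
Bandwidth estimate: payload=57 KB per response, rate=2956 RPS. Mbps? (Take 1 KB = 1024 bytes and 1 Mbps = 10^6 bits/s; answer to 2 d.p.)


Formula: Mbps = payload_bytes * RPS * 8 / 1e6
Payload per request = 57 KB = 57 * 1024 = 58368 bytes
Total bytes/sec = 58368 * 2956 = 172535808
Total bits/sec = 172535808 * 8 = 1380286464
Mbps = 1380286464 / 1e6 = 1380.29

1380.29 Mbps


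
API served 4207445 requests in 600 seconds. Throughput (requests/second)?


Formula: throughput = requests / seconds
throughput = 4207445 / 600
throughput = 7012.41 requests/second

7012.41 requests/second


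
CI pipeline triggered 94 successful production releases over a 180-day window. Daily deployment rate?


Formula: deployments per day = releases / days
= 94 / 180
= 0.522 deploys/day
(equivalently, 3.66 deploys/week)

0.522 deploys/day


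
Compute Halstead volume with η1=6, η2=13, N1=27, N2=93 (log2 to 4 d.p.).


Formula: V = N * log2(η), where N = N1 + N2 and η = η1 + η2
η = 6 + 13 = 19
N = 27 + 93 = 120
log2(19) ≈ 4.2479
V = 120 * 4.2479 = 509.75

509.75


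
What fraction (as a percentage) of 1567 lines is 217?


Coverage = covered / total * 100
Coverage = 217 / 1567 * 100
Coverage = 13.85%

13.85%


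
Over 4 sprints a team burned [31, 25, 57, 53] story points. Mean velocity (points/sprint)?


Formula: Avg velocity = Total points / Number of sprints
Points: [31, 25, 57, 53]
Sum = 31 + 25 + 57 + 53 = 166
Avg velocity = 166 / 4 = 41.5 points/sprint

41.5 points/sprint


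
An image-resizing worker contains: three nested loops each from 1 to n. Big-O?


Reasoning: three levels of nesting over n
Complexity: O(n^3)

O(n^3)


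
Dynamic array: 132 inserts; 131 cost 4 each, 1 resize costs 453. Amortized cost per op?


Formula: Amortized cost = Total cost / Operations
Total cost = (131 * 4) + (1 * 453)
Total cost = 524 + 453 = 977
Amortized = 977 / 132 = 7.4015

7.4015


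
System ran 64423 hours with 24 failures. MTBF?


Formula: MTBF = Total operating time / Number of failures
MTBF = 64423 / 24
MTBF = 2684.29 hours

2684.29 hours


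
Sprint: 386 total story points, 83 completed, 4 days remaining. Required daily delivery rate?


Formula: Required rate = Remaining points / Days left
Remaining = 386 - 83 = 303 points
Required rate = 303 / 4 = 75.75 points/day

75.75 points/day


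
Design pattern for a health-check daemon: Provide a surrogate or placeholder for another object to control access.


This matches the Proxy pattern

Proxy


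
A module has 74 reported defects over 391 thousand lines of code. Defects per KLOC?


Defect density = defects / KLOC
Defect density = 74 / 391
Defect density = 0.189 defects/KLOC

0.189 defects/KLOC


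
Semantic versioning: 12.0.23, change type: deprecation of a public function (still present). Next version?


Current: 12.0.23
Change category: 'deprecation of a public function (still present)' → minor bump
SemVer rule: minor bump → increment MINOR, reset PATCH to 0 (MAJOR unchanged)
New: 12.1.0

12.1.0


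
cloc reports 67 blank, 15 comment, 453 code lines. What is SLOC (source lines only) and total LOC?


Total LOC = blank + comment + code
Total LOC = 67 + 15 + 453 = 535
SLOC (source only) = code = 453

Total LOC: 535, SLOC: 453


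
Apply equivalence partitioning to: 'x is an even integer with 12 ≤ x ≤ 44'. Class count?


Constraint: even integers in [12, 44]
Class 1: x < 12 — out-of-range invalid
Class 2: x in [12,44] but odd — wrong type invalid
Class 3: x in [12,44] and even — valid
Class 4: x > 44 — out-of-range invalid
Total equivalence classes: 4

4 equivalence classes


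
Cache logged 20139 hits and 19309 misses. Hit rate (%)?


Formula: hit rate = hits / (hits + misses) * 100
hit rate = 20139 / (20139 + 19309) * 100
hit rate = 20139 / 39448 * 100
hit rate = 51.05%

51.05%


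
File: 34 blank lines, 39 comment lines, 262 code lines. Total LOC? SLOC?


Total LOC = blank + comment + code
Total LOC = 34 + 39 + 262 = 335
SLOC (source only) = code = 262

Total LOC: 335, SLOC: 262


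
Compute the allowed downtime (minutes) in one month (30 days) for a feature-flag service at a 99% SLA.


Formula: allowed downtime = period * (100 - SLA) / 100
Period (month (30 days)) = 43200 minutes
Unavailability fraction = (100 - 99.0) / 100
Allowed downtime = 43200 * (100 - 99.0) / 100
Allowed downtime = 432.0 minutes

432.0 minutes


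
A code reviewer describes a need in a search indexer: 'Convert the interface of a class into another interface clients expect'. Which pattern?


This matches the Adapter pattern

Adapter


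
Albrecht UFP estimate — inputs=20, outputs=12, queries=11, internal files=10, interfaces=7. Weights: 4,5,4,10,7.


UFP = EI*4 + EO*5 + EQ*4 + ILF*10 + EIF*7
UFP = 20*4 + 12*5 + 11*4 + 10*10 + 7*7
UFP = 80 + 60 + 44 + 100 + 49
UFP = 333

333


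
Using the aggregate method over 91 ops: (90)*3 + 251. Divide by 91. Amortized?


Formula: Amortized cost = Total cost / Operations
Total cost = (90 * 3) + (1 * 251)
Total cost = 270 + 251 = 521
Amortized = 521 / 91 = 5.7253

5.7253


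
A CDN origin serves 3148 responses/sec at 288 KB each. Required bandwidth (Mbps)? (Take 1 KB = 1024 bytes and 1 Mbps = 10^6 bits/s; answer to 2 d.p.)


Formula: Mbps = payload_bytes * RPS * 8 / 1e6
Payload per request = 288 KB = 288 * 1024 = 294912 bytes
Total bytes/sec = 294912 * 3148 = 928382976
Total bits/sec = 928382976 * 8 = 7427063808
Mbps = 7427063808 / 1e6 = 7427.06

7427.06 Mbps


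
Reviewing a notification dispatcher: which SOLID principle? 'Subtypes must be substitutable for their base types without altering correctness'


This describes the Liskov Substitution Principle (LSP)

Liskov Substitution Principle (LSP)


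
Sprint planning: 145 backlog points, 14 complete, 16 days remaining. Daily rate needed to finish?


Formula: Required rate = Remaining points / Days left
Remaining = 145 - 14 = 131 points
Required rate = 131 / 16 = 8.19 points/day

8.19 points/day


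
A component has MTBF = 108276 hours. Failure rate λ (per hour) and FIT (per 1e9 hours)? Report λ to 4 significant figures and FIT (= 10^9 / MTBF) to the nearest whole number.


Formula: λ = 1 / MTBF; FIT = λ × 1e9 = 1e9 / MTBF
λ = 1 / 108276 ≈ 9.236e-06 failures/hour
FIT = 1e9 / 108276 ≈ 9236 failures per 1e9 hours (nearest whole number)

λ = 9.236e-06 /h, FIT = 9236


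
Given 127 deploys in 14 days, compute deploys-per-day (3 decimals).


Formula: deployments per day = releases / days
= 127 / 14
= 9.071 deploys/day
(equivalently, 63.5 deploys/week)

9.071 deploys/day


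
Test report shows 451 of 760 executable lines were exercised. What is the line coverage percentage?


Coverage = covered / total * 100
Coverage = 451 / 760 * 100
Coverage = 59.34%

59.34%


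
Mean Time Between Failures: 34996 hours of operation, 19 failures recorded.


Formula: MTBF = Total operating time / Number of failures
MTBF = 34996 / 19
MTBF = 1841.89 hours

1841.89 hours


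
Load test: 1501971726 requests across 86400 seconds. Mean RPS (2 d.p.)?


Formula: throughput = requests / seconds
throughput = 1501971726 / 86400
throughput = 17383.93 requests/second

17383.93 requests/second


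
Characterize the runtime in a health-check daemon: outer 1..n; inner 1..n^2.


Reasoning: n times n^2
Complexity: O(n^3)

O(n^3)


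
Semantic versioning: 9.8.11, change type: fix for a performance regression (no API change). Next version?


Current: 9.8.11
Change category: 'fix for a performance regression (no API change)' → patch bump
SemVer rule: patch bump → increment PATCH (MAJOR and MINOR unchanged)
New: 9.8.12

9.8.12


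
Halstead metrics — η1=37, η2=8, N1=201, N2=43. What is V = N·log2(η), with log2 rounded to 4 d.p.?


Formula: V = N * log2(η), where N = N1 + N2 and η = η1 + η2
η = 37 + 8 = 45
N = 201 + 43 = 244
log2(45) ≈ 5.4919
V = 244 * 5.4919 = 1340.02

1340.02


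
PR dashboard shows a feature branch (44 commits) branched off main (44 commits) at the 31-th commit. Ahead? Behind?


Common ancestor: commit #31
feature commits after divergence: 44 - 31 = 13
main commits after divergence: 44 - 31 = 13
feature is 13 commits ahead of main
main is 13 commits ahead of feature

feature ahead: 13, main ahead: 13


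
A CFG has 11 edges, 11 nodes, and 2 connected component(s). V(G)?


Formula: V(G) = E - N + 2P
V(G) = 11 - 11 + 2*2
V(G) = 0 + 4
V(G) = 4

4


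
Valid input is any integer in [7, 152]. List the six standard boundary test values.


Range: [7, 152]
Boundaries: just below min, min, min+1, max-1, max, just above max
Values: [6, 7, 8, 151, 152, 153]

[6, 7, 8, 151, 152, 153]


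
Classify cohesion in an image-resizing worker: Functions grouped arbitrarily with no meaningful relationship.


Reasoning: Worst: random grouping
Type: Coincidental cohesion

Coincidental cohesion


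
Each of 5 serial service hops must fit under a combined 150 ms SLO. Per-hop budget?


Formula: per_stage = total_budget / stages
per_stage = 150 / 5
per_stage = 30.0 ms

30.0 ms


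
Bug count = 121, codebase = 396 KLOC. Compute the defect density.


Defect density = defects / KLOC
Defect density = 121 / 396
Defect density = 0.306 defects/KLOC

0.306 defects/KLOC


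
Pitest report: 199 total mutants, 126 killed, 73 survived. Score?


Mutation score = killed / total * 100
Mutation score = 126 / 199 * 100
Mutation score = 63.32%

63.32%


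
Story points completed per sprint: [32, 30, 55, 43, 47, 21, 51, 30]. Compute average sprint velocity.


Formula: Avg velocity = Total points / Number of sprints
Points: [32, 30, 55, 43, 47, 21, 51, 30]
Sum = 32 + 30 + 55 + 43 + 47 + 21 + 51 + 30 = 309
Avg velocity = 309 / 8 = 38.63 points/sprint

38.63 points/sprint


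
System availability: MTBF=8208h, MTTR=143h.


Availability = MTBF / (MTBF + MTTR)
Availability = 8208 / (8208 + 143)
Availability = 8208 / 8351
Availability = 98.2876%

98.2876%


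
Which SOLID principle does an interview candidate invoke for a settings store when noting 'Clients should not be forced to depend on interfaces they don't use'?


This describes the Interface Segregation Principle (ISP)

Interface Segregation Principle (ISP)


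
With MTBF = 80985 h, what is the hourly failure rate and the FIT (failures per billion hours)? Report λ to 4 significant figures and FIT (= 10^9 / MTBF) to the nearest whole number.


Formula: λ = 1 / MTBF; FIT = λ × 1e9 = 1e9 / MTBF
λ = 1 / 80985 ≈ 1.235e-05 failures/hour
FIT = 1e9 / 80985 ≈ 12348 failures per 1e9 hours (nearest whole number)

λ = 1.235e-05 /h, FIT = 12348


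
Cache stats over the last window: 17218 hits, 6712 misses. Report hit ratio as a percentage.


Formula: hit rate = hits / (hits + misses) * 100
hit rate = 17218 / (17218 + 6712) * 100
hit rate = 17218 / 23930 * 100
hit rate = 71.95%

71.95%


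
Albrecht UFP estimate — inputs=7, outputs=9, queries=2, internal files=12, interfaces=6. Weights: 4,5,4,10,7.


UFP = EI*4 + EO*5 + EQ*4 + ILF*10 + EIF*7
UFP = 7*4 + 9*5 + 2*4 + 12*10 + 6*7
UFP = 28 + 45 + 8 + 120 + 42
UFP = 243

243


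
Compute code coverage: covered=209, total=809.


Coverage = covered / total * 100
Coverage = 209 / 809 * 100
Coverage = 25.83%

25.83%


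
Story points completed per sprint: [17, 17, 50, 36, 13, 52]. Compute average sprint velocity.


Formula: Avg velocity = Total points / Number of sprints
Points: [17, 17, 50, 36, 13, 52]
Sum = 17 + 17 + 50 + 36 + 13 + 52 = 185
Avg velocity = 185 / 6 = 30.83 points/sprint

30.83 points/sprint


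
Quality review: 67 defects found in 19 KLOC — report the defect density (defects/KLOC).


Defect density = defects / KLOC
Defect density = 67 / 19
Defect density = 3.526 defects/KLOC

3.526 defects/KLOC


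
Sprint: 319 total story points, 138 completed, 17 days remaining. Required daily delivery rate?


Formula: Required rate = Remaining points / Days left
Remaining = 319 - 138 = 181 points
Required rate = 181 / 17 = 10.65 points/day

10.65 points/day


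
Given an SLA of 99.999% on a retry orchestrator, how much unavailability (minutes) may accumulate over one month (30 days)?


Formula: allowed downtime = period * (100 - SLA) / 100
Period (month (30 days)) = 43200 minutes
Unavailability fraction = (100 - 99.999) / 100
Allowed downtime = 43200 * (100 - 99.999) / 100
Allowed downtime = 0.432 minutes

0.432 minutes


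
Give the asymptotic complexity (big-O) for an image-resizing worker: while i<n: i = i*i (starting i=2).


Reasoning: squaring drives double-exponential growth; iterations ~ log log n
Complexity: O(log log n)

O(log log n)


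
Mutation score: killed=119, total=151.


Mutation score = killed / total * 100
Mutation score = 119 / 151 * 100
Mutation score = 78.81%

78.81%


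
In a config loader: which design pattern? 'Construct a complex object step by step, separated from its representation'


This matches the Builder pattern

Builder


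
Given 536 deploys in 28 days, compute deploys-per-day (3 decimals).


Formula: deployments per day = releases / days
= 536 / 28
= 19.143 deploys/day
(equivalently, 134.0 deploys/week)

19.143 deploys/day


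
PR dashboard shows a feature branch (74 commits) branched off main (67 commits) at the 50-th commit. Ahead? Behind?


Common ancestor: commit #50
feature commits after divergence: 74 - 50 = 24
main commits after divergence: 67 - 50 = 17
feature is 24 commits ahead of main
main is 17 commits ahead of feature

feature ahead: 24, main ahead: 17


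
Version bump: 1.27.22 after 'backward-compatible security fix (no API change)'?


Current: 1.27.22
Change category: 'backward-compatible security fix (no API change)' → patch bump
SemVer rule: patch bump → increment PATCH (MAJOR and MINOR unchanged)
New: 1.27.23

1.27.23


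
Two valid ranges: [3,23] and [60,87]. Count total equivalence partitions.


Valid ranges: [3,23] and [60,87]
Class 1: x < 3 — invalid
Class 2: 3 ≤ x ≤ 23 — valid
Class 3: 23 < x < 60 — invalid (gap between ranges)
Class 4: 60 ≤ x ≤ 87 — valid
Class 5: x > 87 — invalid
Total equivalence classes: 5

5 equivalence classes


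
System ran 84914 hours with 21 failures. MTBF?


Formula: MTBF = Total operating time / Number of failures
MTBF = 84914 / 21
MTBF = 4043.52 hours

4043.52 hours


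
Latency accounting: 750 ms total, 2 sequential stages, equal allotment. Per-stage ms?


Formula: per_stage = total_budget / stages
per_stage = 750 / 2
per_stage = 375.0 ms

375.0 ms


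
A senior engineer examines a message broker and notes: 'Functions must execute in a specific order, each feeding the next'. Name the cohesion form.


Reasoning: Output of one is input to next
Type: Sequential cohesion

Sequential cohesion


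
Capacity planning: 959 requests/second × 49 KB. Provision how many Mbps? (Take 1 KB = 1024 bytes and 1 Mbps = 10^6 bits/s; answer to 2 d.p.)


Formula: Mbps = payload_bytes * RPS * 8 / 1e6
Payload per request = 49 KB = 49 * 1024 = 50176 bytes
Total bytes/sec = 50176 * 959 = 48118784
Total bits/sec = 48118784 * 8 = 384950272
Mbps = 384950272 / 1e6 = 384.95

384.95 Mbps


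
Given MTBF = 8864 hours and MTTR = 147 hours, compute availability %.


Availability = MTBF / (MTBF + MTTR)
Availability = 8864 / (8864 + 147)
Availability = 8864 / 9011
Availability = 98.3687%

98.3687%


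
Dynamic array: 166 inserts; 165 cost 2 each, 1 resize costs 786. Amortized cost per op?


Formula: Amortized cost = Total cost / Operations
Total cost = (165 * 2) + (1 * 786)
Total cost = 330 + 786 = 1116
Amortized = 1116 / 166 = 6.7229

6.7229


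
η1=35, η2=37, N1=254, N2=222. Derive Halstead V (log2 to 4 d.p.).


Formula: V = N * log2(η), where N = N1 + N2 and η = η1 + η2
η = 35 + 37 = 72
N = 254 + 222 = 476
log2(72) ≈ 6.1699
V = 476 * 6.1699 = 2936.87

2936.87


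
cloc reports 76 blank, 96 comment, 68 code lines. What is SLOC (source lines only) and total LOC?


Total LOC = blank + comment + code
Total LOC = 76 + 96 + 68 = 240
SLOC (source only) = code = 68

Total LOC: 240, SLOC: 68


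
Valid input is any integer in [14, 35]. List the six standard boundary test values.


Range: [14, 35]
Boundaries: just below min, min, min+1, max-1, max, just above max
Values: [13, 14, 15, 34, 35, 36]

[13, 14, 15, 34, 35, 36]


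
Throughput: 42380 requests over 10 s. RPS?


Formula: throughput = requests / seconds
throughput = 42380 / 10
throughput = 4238.0 requests/second

4238.0 requests/second


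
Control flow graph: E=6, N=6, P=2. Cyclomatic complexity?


Formula: V(G) = E - N + 2P
V(G) = 6 - 6 + 2*2
V(G) = 0 + 4
V(G) = 4

4


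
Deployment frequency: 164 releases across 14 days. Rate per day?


Formula: deployments per day = releases / days
= 164 / 14
= 11.714 deploys/day
(equivalently, 82.0 deploys/week)

11.714 deploys/day


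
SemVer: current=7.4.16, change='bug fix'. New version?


Current: 7.4.16
Change category: 'bug fix' → patch bump
SemVer rule: patch bump → increment PATCH (MAJOR and MINOR unchanged)
New: 7.4.17

7.4.17


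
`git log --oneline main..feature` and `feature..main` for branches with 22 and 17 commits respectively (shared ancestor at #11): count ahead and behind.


Common ancestor: commit #11
feature commits after divergence: 22 - 11 = 11
main commits after divergence: 17 - 11 = 6
feature is 11 commits ahead of main
main is 6 commits ahead of feature

feature ahead: 11, main ahead: 6


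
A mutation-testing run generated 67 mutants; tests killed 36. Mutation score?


Mutation score = killed / total * 100
Mutation score = 36 / 67 * 100
Mutation score = 53.73%

53.73%


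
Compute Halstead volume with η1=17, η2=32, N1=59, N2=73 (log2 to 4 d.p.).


Formula: V = N * log2(η), where N = N1 + N2 and η = η1 + η2
η = 17 + 32 = 49
N = 59 + 73 = 132
log2(49) ≈ 5.6147
V = 132 * 5.6147 = 741.14

741.14


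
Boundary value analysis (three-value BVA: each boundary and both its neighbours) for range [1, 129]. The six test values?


Range: [1, 129]
Boundaries: just below min, min, min+1, max-1, max, just above max
Values: [0, 1, 2, 128, 129, 130]

[0, 1, 2, 128, 129, 130]


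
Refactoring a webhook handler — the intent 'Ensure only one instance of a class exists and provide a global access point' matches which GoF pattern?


This matches the Singleton pattern

Singleton


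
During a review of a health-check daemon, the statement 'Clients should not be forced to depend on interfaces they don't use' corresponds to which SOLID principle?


This describes the Interface Segregation Principle (ISP)

Interface Segregation Principle (ISP)


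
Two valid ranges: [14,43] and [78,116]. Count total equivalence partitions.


Valid ranges: [14,43] and [78,116]
Class 1: x < 14 — invalid
Class 2: 14 ≤ x ≤ 43 — valid
Class 3: 43 < x < 78 — invalid (gap between ranges)
Class 4: 78 ≤ x ≤ 116 — valid
Class 5: x > 116 — invalid
Total equivalence classes: 5

5 equivalence classes


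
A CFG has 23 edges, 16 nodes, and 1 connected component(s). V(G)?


Formula: V(G) = E - N + 2P
V(G) = 23 - 16 + 2*1
V(G) = 7 + 2
V(G) = 9

9


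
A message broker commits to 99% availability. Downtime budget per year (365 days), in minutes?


Formula: allowed downtime = period * (100 - SLA) / 100
Period (year (365 days)) = 525600 minutes
Unavailability fraction = (100 - 99.0) / 100
Allowed downtime = 525600 * (100 - 99.0) / 100
Allowed downtime = 5256.0 minutes

5256.0 minutes


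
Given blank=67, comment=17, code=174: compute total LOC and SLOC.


Total LOC = blank + comment + code
Total LOC = 67 + 17 + 174 = 258
SLOC (source only) = code = 174

Total LOC: 258, SLOC: 174


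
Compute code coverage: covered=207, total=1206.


Coverage = covered / total * 100
Coverage = 207 / 1206 * 100
Coverage = 17.16%

17.16%


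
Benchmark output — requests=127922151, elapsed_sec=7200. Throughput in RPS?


Formula: throughput = requests / seconds
throughput = 127922151 / 7200
throughput = 17766.97 requests/second

17766.97 requests/second


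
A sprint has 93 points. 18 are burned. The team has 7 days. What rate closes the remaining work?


Formula: Required rate = Remaining points / Days left
Remaining = 93 - 18 = 75 points
Required rate = 75 / 7 = 10.71 points/day

10.71 points/day


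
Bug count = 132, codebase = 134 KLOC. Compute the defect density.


Defect density = defects / KLOC
Defect density = 132 / 134
Defect density = 0.985 defects/KLOC

0.985 defects/KLOC


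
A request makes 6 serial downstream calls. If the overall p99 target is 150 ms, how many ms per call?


Formula: per_stage = total_budget / stages
per_stage = 150 / 6
per_stage = 25.0 ms

25.0 ms


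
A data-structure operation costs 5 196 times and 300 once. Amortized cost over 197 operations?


Formula: Amortized cost = Total cost / Operations
Total cost = (196 * 5) + (1 * 300)
Total cost = 980 + 300 = 1280
Amortized = 1280 / 197 = 6.4975

6.4975


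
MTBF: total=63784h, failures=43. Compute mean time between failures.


Formula: MTBF = Total operating time / Number of failures
MTBF = 63784 / 43
MTBF = 1483.35 hours

1483.35 hours


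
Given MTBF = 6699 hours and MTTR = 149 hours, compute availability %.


Availability = MTBF / (MTBF + MTTR)
Availability = 6699 / (6699 + 149)
Availability = 6699 / 6848
Availability = 97.8242%

97.8242%


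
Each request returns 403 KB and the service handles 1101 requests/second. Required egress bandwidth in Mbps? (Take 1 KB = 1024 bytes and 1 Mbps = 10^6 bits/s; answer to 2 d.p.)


Formula: Mbps = payload_bytes * RPS * 8 / 1e6
Payload per request = 403 KB = 403 * 1024 = 412672 bytes
Total bytes/sec = 412672 * 1101 = 454351872
Total bits/sec = 454351872 * 8 = 3634814976
Mbps = 3634814976 / 1e6 = 3634.81

3634.81 Mbps


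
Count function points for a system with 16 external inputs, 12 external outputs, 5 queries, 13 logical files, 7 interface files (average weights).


UFP = EI*4 + EO*5 + EQ*4 + ILF*10 + EIF*7
UFP = 16*4 + 12*5 + 5*4 + 13*10 + 7*7
UFP = 64 + 60 + 20 + 130 + 49
UFP = 323

323


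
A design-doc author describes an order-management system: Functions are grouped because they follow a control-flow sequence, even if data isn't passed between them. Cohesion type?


Reasoning: Grouped by order of execution within a routine, not by data flow
Type: Procedural cohesion

Procedural cohesion


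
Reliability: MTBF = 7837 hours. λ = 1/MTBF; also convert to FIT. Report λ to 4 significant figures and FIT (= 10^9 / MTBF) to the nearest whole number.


Formula: λ = 1 / MTBF; FIT = λ × 1e9 = 1e9 / MTBF
λ = 1 / 7837 ≈ 1.276e-04 failures/hour
FIT = 1e9 / 7837 ≈ 127600 failures per 1e9 hours (nearest whole number)

λ = 1.276e-04 /h, FIT = 127600


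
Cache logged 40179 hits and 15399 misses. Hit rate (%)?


Formula: hit rate = hits / (hits + misses) * 100
hit rate = 40179 / (40179 + 15399) * 100
hit rate = 40179 / 55578 * 100
hit rate = 72.29%

72.29%


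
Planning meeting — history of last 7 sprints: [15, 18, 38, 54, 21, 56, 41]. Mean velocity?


Formula: Avg velocity = Total points / Number of sprints
Points: [15, 18, 38, 54, 21, 56, 41]
Sum = 15 + 18 + 38 + 54 + 21 + 56 + 41 = 243
Avg velocity = 243 / 7 = 34.71 points/sprint

34.71 points/sprint


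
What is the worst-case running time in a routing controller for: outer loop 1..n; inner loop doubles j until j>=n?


Reasoning: linear outer times logarithmic inner
Complexity: O(n log n)

O(n log n)


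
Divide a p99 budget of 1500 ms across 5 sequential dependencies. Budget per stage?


Formula: per_stage = total_budget / stages
per_stage = 1500 / 5
per_stage = 300.0 ms

300.0 ms


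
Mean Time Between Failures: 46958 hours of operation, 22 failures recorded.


Formula: MTBF = Total operating time / Number of failures
MTBF = 46958 / 22
MTBF = 2134.45 hours

2134.45 hours


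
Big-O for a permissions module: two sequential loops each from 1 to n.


Reasoning: sequential dominates: O(n) + O(n) = O(n)
Complexity: O(n)

O(n)


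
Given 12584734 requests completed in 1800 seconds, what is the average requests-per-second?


Formula: throughput = requests / seconds
throughput = 12584734 / 1800
throughput = 6991.52 requests/second

6991.52 requests/second


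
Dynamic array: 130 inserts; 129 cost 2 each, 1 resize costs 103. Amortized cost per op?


Formula: Amortized cost = Total cost / Operations
Total cost = (129 * 2) + (1 * 103)
Total cost = 258 + 103 = 361
Amortized = 361 / 130 = 2.7769

2.7769


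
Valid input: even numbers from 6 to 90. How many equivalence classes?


Constraint: even integers in [6, 90]
Class 1: x < 6 — out-of-range invalid
Class 2: x in [6,90] but odd — wrong type invalid
Class 3: x in [6,90] and even — valid
Class 4: x > 90 — out-of-range invalid
Total equivalence classes: 4

4 equivalence classes


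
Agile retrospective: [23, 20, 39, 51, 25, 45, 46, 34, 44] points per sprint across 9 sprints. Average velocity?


Formula: Avg velocity = Total points / Number of sprints
Points: [23, 20, 39, 51, 25, 45, 46, 34, 44]
Sum = 23 + 20 + 39 + 51 + 25 + 45 + 46 + 34 + 44 = 327
Avg velocity = 327 / 9 = 36.33 points/sprint

36.33 points/sprint


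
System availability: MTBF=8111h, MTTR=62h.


Availability = MTBF / (MTBF + MTTR)
Availability = 8111 / (8111 + 62)
Availability = 8111 / 8173
Availability = 99.2414%

99.2414%


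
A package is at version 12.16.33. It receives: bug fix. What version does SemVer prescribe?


Current: 12.16.33
Change category: 'bug fix' → patch bump
SemVer rule: patch bump → increment PATCH (MAJOR and MINOR unchanged)
New: 12.16.34

12.16.34


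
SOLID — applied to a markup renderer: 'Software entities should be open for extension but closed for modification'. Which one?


This describes the Open/Closed Principle (OCP)

Open/Closed Principle (OCP)


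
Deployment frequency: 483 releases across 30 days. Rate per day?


Formula: deployments per day = releases / days
= 483 / 30
= 16.1 deploys/day
(equivalently, 112.7 deploys/week)

16.1 deploys/day


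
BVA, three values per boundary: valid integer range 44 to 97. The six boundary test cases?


Range: [44, 97]
Boundaries: just below min, min, min+1, max-1, max, just above max
Values: [43, 44, 45, 96, 97, 98]

[43, 44, 45, 96, 97, 98]


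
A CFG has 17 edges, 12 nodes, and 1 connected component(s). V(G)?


Formula: V(G) = E - N + 2P
V(G) = 17 - 12 + 2*1
V(G) = 5 + 2
V(G) = 7

7


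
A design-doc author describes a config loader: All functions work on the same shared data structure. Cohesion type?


Reasoning: Functions share data
Type: Communicational cohesion

Communicational cohesion


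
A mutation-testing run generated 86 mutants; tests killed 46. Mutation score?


Mutation score = killed / total * 100
Mutation score = 46 / 86 * 100
Mutation score = 53.49%

53.49%


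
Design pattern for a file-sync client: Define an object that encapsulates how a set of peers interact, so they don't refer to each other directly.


This matches the Mediator pattern

Mediator


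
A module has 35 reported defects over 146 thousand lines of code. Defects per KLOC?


Defect density = defects / KLOC
Defect density = 35 / 146
Defect density = 0.24 defects/KLOC

0.24 defects/KLOC


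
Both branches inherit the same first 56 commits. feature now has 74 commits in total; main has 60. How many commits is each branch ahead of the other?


Common ancestor: commit #56
feature commits after divergence: 74 - 56 = 18
main commits after divergence: 60 - 56 = 4
feature is 18 commits ahead of main
main is 4 commits ahead of feature

feature ahead: 18, main ahead: 4


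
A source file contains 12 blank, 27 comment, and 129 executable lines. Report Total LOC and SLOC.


Total LOC = blank + comment + code
Total LOC = 12 + 27 + 129 = 168
SLOC (source only) = code = 129

Total LOC: 168, SLOC: 129


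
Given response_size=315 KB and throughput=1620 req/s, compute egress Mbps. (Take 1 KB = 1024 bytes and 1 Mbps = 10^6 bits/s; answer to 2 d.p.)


Formula: Mbps = payload_bytes * RPS * 8 / 1e6
Payload per request = 315 KB = 315 * 1024 = 322560 bytes
Total bytes/sec = 322560 * 1620 = 522547200
Total bits/sec = 522547200 * 8 = 4180377600
Mbps = 4180377600 / 1e6 = 4180.38

4180.38 Mbps


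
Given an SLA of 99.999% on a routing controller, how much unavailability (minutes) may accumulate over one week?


Formula: allowed downtime = period * (100 - SLA) / 100
Period (week) = 10080 minutes
Unavailability fraction = (100 - 99.999) / 100
Allowed downtime = 10080 * (100 - 99.999) / 100
Allowed downtime = 0.1008 minutes

0.1008 minutes


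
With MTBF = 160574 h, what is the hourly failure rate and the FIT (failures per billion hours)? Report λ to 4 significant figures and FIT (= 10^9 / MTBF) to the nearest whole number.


Formula: λ = 1 / MTBF; FIT = λ × 1e9 = 1e9 / MTBF
λ = 1 / 160574 ≈ 6.228e-06 failures/hour
FIT = 1e9 / 160574 ≈ 6228 failures per 1e9 hours (nearest whole number)

λ = 6.228e-06 /h, FIT = 6228


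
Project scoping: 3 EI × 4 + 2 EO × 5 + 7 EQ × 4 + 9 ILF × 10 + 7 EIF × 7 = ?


UFP = EI*4 + EO*5 + EQ*4 + ILF*10 + EIF*7
UFP = 3*4 + 2*5 + 7*4 + 9*10 + 7*7
UFP = 12 + 10 + 28 + 90 + 49
UFP = 189

189


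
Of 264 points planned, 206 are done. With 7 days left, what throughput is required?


Formula: Required rate = Remaining points / Days left
Remaining = 264 - 206 = 58 points
Required rate = 58 / 7 = 8.29 points/day

8.29 points/day


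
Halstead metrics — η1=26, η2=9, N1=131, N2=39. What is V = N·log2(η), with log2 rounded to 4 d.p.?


Formula: V = N * log2(η), where N = N1 + N2 and η = η1 + η2
η = 26 + 9 = 35
N = 131 + 39 = 170
log2(35) ≈ 5.1293
V = 170 * 5.1293 = 871.98

871.98


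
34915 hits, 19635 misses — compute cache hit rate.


Formula: hit rate = hits / (hits + misses) * 100
hit rate = 34915 / (34915 + 19635) * 100
hit rate = 34915 / 54550 * 100
hit rate = 64.01%

64.01%


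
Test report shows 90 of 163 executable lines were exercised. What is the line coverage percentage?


Coverage = covered / total * 100
Coverage = 90 / 163 * 100
Coverage = 55.21%

55.21%


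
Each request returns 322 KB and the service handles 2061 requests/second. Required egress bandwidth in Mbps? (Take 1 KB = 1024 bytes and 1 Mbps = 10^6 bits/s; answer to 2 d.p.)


Formula: Mbps = payload_bytes * RPS * 8 / 1e6
Payload per request = 322 KB = 322 * 1024 = 329728 bytes
Total bytes/sec = 329728 * 2061 = 679569408
Total bits/sec = 679569408 * 8 = 5436555264
Mbps = 5436555264 / 1e6 = 5436.56

5436.56 Mbps


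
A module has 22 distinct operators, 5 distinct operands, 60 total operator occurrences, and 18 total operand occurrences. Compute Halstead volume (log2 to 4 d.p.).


Formula: V = N * log2(η), where N = N1 + N2 and η = η1 + η2
η = 22 + 5 = 27
N = 60 + 18 = 78
log2(27) ≈ 4.7549
V = 78 * 4.7549 = 370.88

370.88


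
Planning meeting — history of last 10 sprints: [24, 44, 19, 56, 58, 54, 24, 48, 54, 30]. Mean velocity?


Formula: Avg velocity = Total points / Number of sprints
Points: [24, 44, 19, 56, 58, 54, 24, 48, 54, 30]
Sum = 24 + 44 + 19 + 56 + 58 + 54 + 24 + 48 + 54 + 30 = 411
Avg velocity = 411 / 10 = 41.1 points/sprint

41.1 points/sprint


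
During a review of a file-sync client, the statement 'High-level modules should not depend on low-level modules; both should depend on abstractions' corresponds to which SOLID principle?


This describes the Dependency Inversion Principle (DIP)

Dependency Inversion Principle (DIP)


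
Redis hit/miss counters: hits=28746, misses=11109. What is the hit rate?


Formula: hit rate = hits / (hits + misses) * 100
hit rate = 28746 / (28746 + 11109) * 100
hit rate = 28746 / 39855 * 100
hit rate = 72.13%

72.13%


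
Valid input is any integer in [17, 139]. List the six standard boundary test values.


Range: [17, 139]
Boundaries: just below min, min, min+1, max-1, max, just above max
Values: [16, 17, 18, 138, 139, 140]

[16, 17, 18, 138, 139, 140]


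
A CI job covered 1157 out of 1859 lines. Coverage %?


Coverage = covered / total * 100
Coverage = 1157 / 1859 * 100
Coverage = 62.24%

62.24%


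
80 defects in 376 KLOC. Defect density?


Defect density = defects / KLOC
Defect density = 80 / 376
Defect density = 0.213 defects/KLOC

0.213 defects/KLOC


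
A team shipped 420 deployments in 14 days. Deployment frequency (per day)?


Formula: deployments per day = releases / days
= 420 / 14
= 30.0 deploys/day
(equivalently, 210.0 deploys/week)

30.0 deploys/day


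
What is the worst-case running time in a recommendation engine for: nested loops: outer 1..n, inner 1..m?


Reasoning: product of independent bounds
Complexity: O(n*m)

O(n*m)


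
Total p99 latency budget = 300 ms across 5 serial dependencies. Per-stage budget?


Formula: per_stage = total_budget / stages
per_stage = 300 / 5
per_stage = 60.0 ms

60.0 ms


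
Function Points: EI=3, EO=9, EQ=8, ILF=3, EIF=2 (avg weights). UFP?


UFP = EI*4 + EO*5 + EQ*4 + ILF*10 + EIF*7
UFP = 3*4 + 9*5 + 8*4 + 3*10 + 2*7
UFP = 12 + 45 + 32 + 30 + 14
UFP = 133

133


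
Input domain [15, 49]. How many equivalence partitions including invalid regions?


Valid range: [15, 49]
Class 1: x < 15 — invalid
Class 2: 15 ≤ x ≤ 49 — valid
Class 3: x > 49 — invalid
Total equivalence classes: 3

3 equivalence classes


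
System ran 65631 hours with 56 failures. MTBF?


Formula: MTBF = Total operating time / Number of failures
MTBF = 65631 / 56
MTBF = 1171.98 hours

1171.98 hours


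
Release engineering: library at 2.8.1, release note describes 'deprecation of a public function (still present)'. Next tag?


Current: 2.8.1
Change category: 'deprecation of a public function (still present)' → minor bump
SemVer rule: minor bump → increment MINOR, reset PATCH to 0 (MAJOR unchanged)
New: 2.9.0

2.9.0


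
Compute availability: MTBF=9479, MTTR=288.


Availability = MTBF / (MTBF + MTTR)
Availability = 9479 / (9479 + 288)
Availability = 9479 / 9767
Availability = 97.0513%

97.0513%


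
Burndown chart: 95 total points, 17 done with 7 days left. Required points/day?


Formula: Required rate = Remaining points / Days left
Remaining = 95 - 17 = 78 points
Required rate = 78 / 7 = 11.14 points/day

11.14 points/day


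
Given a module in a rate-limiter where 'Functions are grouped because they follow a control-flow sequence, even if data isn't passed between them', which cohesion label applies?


Reasoning: Grouped by order of execution within a routine, not by data flow
Type: Procedural cohesion

Procedural cohesion


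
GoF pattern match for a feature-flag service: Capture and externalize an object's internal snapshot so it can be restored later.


This matches the Memento pattern

Memento


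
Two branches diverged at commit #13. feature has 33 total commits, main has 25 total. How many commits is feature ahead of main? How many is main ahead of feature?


Common ancestor: commit #13
feature commits after divergence: 33 - 13 = 20
main commits after divergence: 25 - 13 = 12
feature is 20 commits ahead of main
main is 12 commits ahead of feature

feature ahead: 20, main ahead: 12
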